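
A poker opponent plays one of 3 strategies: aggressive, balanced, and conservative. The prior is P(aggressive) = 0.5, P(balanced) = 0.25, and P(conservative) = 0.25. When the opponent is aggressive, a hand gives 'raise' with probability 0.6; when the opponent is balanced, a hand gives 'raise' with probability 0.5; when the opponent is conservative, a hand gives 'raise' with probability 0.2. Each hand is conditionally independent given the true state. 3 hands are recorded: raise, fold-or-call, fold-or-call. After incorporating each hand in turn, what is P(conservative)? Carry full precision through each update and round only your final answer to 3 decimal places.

After 'raise': normaliser = 0.6·0.5000 + 0.5·0.2500 + 0.2·0.2500; P(aggressive) ≈ 0.6316, P(balanced) ≈ 0.2632, P(conservative) ≈ 0.1053
After 'fold-or-call': normaliser = 0.4·0.6316 + 0.5·0.2632 + 0.8·0.1053; P(aggressive) ≈ 0.5393, P(balanced) ≈ 0.2809, P(conservative) ≈ 0.1798
After 'fold-or-call': normaliser = 0.4·0.5393 + 0.5·0.2809 + 0.8·0.1798; P(aggressive) ≈ 0.4315, P(balanced) ≈ 0.2809, P(conservative) ≈ 0.2876

0.288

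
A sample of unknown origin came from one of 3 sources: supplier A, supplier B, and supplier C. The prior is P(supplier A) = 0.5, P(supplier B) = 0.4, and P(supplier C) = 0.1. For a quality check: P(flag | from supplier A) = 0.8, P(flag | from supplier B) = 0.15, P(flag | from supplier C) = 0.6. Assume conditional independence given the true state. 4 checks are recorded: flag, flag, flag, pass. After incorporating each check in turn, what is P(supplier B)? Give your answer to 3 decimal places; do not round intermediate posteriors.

After 'flag': normaliser = 0.8·0.5000 + 0.15·0.4000 + 0.6·0.1000; P(supplier A) ≈ 0.7692, P(supplier B) ≈ 0.1154, P(supplier C) ≈ 0.1154
After 'flag': normaliser = 0.8·0.7692 + 0.15·0.1154 + 0.6·0.1154; P(supplier A) ≈ 0.8767, P(supplier B) ≈ 0.0247, P(supplier C) ≈ 0.0986
After 'flag': normaliser = 0.8·0.8767 + 0.15·0.0247 + 0.6·0.0986; P(supplier A) ≈ 0.9177, P(supplier B) ≈ 0.0048, P(supplier C) ≈ 0.0774
After 'pass': normaliser = 0.2·0.9177 + 0.85·0.0048 + 0.4·0.0774; P(supplier A) ≈ 0.8395, P(supplier B) ≈ 0.0188, P(supplier C) ≈ 0.1417

0.019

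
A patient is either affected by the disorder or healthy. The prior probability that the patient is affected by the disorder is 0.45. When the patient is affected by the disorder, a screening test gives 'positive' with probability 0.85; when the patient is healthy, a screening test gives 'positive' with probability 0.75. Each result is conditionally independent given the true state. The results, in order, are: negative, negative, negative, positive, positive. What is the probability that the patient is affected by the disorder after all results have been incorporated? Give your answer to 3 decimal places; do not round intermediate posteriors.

After 'negative': P(affected) = 0.15·0.4500 / (0.15·0.4500 + 0.25·0.5500) ≈ 0.3293
After 'negative': P(affected) = 0.15·0.3293 / (0.15·0.3293 + 0.25·0.6707) ≈ 0.2275
After 'negative': P(affected) = 0.15·0.2275 / (0.15·0.2275 + 0.25·0.7725) ≈ 0.1502
After 'positive': P(affected) = 0.85·0.1502 / (0.85·0.1502 + 0.75·0.8498) ≈ 0.1669
After 'positive': P(affected) = 0.85·0.1669 / (0.85·0.1669 + 0.75·0.8331) ≈ 0.1850

0.185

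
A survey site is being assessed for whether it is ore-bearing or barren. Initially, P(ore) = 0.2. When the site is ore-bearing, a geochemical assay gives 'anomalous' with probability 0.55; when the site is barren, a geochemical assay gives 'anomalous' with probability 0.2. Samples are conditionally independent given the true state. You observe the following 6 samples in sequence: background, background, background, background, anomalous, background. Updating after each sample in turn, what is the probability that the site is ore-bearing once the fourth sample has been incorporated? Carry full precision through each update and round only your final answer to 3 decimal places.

After 'background': P(ore) = 0.45·0.2000 / (0.45·0.2000 + 0.8·0.8000) ≈ 0.1233
After 'background': P(ore) = 0.45·0.1233 / (0.45·0.1233 + 0.8·0.8767) ≈ 0.0733
After 'background': P(ore) = 0.45·0.0733 / (0.45·0.0733 + 0.8·0.9267) ≈ 0.0426
After 'background': P(ore) = 0.45·0.0426 / (0.45·0.0426 + 0.8·0.9574) ≈ 0.0244

0.024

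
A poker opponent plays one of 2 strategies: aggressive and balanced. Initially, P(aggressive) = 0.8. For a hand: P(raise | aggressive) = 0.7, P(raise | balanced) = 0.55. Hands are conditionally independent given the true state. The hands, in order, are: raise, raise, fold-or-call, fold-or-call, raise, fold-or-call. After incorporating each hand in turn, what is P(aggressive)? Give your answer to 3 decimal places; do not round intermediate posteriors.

0.710

After 'raise': P(aggressive) = 0.7·0.8000 / (0.7·0.8000 + 0.55·0.2000) ≈ 0.8358
After 'raise': P(aggressive) = 0.7·0.8358 / (0.7·0.8358 + 0.55·0.1642) ≈ 0.8663
After 'fold-or-call': P(aggressive) = 0.3·0.8663 / (0.3·0.8663 + 0.45·0.1337) ≈ 0.8120
After 'fold-or-call': P(aggressive) = 0.3·0.8120 / (0.3·0.8120 + 0.45·0.1880) ≈ 0.7422
After 'raise': P(aggressive) = 0.7·0.7422 / (0.7·0.7422 + 0.55·0.2578) ≈ 0.7856
After 'fold-or-call': P(aggressive) = 0.3·0.7856 / (0.3·0.7856 + 0.45·0.2144) ≈ 0.7096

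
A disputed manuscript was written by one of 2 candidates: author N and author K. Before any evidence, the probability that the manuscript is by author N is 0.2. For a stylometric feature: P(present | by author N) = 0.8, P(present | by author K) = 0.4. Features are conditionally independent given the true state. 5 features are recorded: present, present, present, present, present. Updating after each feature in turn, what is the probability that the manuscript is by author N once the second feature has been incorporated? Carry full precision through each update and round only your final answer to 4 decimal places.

0.5000

After 'present': P(author N) = 0.8·0.2000 / (0.8·0.2000 + 0.4·0.8000) ≈ 0.3333
After 'present': P(author N) = 0.8·0.3333 / (0.8·0.3333 + 0.4·0.6667) ≈ 0.5000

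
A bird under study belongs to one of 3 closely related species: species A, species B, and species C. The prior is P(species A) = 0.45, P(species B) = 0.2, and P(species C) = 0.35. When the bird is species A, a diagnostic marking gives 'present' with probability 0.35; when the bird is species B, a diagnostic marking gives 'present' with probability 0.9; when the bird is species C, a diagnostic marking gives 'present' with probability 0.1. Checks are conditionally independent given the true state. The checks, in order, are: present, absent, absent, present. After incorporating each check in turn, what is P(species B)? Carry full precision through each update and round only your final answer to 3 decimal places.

After 'present': normaliser = 0.35·0.4500 + 0.9·0.2000 + 0.1·0.3500; P(species A) ≈ 0.4228, P(species B) ≈ 0.4832, P(species C) ≈ 0.0940
After 'absent': normaliser = 0.65·0.4228 + 0.1·0.4832 + 0.9·0.0940; P(species A) ≈ 0.6741, P(species B) ≈ 0.1185, P(species C) ≈ 0.2074
After 'absent': normaliser = 0.65·0.6741 + 0.1·0.1185 + 0.9·0.2074; P(species A) ≈ 0.6882, P(species B) ≈ 0.0186, P(species C) ≈ 0.2932
After 'present': normaliser = 0.35·0.6882 + 0.9·0.0186 + 0.1·0.2932; P(species A) ≈ 0.8394, P(species B) ≈ 0.0584, P(species C) ≈ 0.1022

0.058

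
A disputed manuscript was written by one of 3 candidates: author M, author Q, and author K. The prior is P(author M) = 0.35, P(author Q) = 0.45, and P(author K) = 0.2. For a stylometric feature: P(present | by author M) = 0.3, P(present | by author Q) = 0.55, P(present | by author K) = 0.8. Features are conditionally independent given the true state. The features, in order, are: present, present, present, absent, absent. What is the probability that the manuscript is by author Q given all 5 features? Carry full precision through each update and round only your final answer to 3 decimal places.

After 'present': normaliser = 0.3·0.3500 + 0.55·0.4500 + 0.8·0.2000; P(author M) ≈ 0.2049, P(author Q) ≈ 0.4829, P(author K) ≈ 0.3122
After 'present': normaliser = 0.3·0.2049 + 0.55·0.4829 + 0.8·0.3122; P(author M) ≈ 0.1066, P(author Q) ≈ 0.4605, P(author K) ≈ 0.4330
After 'present': normaliser = 0.3·0.1066 + 0.55·0.4605 + 0.8·0.4330; P(author M) ≈ 0.0506, P(author Q) ≈ 0.4010, P(author K) ≈ 0.5484
After 'absent': normaliser = 0.7·0.0506 + 0.45·0.4010 + 0.2·0.5484; P(author M) ≈ 0.1088, P(author Q) ≈ 0.5543, P(author K) ≈ 0.3369
After 'absent': normaliser = 0.7·0.1088 + 0.45·0.5543 + 0.2·0.3369; P(author M) ≈ 0.1938, P(author Q) ≈ 0.6347, P(author K) ≈ 0.1715

0.635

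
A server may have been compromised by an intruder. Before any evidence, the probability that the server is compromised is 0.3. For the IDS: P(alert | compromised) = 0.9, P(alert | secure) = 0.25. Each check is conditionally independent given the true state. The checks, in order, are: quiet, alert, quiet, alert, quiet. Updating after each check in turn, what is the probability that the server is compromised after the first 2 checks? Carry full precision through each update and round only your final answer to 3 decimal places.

After 'quiet': P(compromised) = 0.1·0.3000 / (0.1·0.3000 + 0.75·0.7000) ≈ 0.0541
After 'alert': P(compromised) = 0.9·0.0541 / (0.9·0.0541 + 0.25·0.9459) ≈ 0.1706

0.171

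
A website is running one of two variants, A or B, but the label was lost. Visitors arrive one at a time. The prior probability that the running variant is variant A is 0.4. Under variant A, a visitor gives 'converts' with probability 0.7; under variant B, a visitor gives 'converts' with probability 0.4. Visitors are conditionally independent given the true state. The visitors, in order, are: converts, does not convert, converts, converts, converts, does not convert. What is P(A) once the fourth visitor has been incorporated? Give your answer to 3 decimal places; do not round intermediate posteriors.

0.641

Each posterior becomes the prior for the next update.
After 'converts': P(A) = 0.7·0.4000 / (0.7·0.4000 + 0.4·0.6000) ≈ 0.5385
After 'does not convert': P(A) = 0.3·0.5385 / (0.3·0.5385 + 0.6·0.4615) ≈ 0.3684
After 'converts': P(A) = 0.7·0.3684 / (0.7·0.3684 + 0.4·0.6316) ≈ 0.5052
After 'converts': P(A) = 0.7·0.5052 / (0.7·0.5052 + 0.4·0.4948) ≈ 0.6411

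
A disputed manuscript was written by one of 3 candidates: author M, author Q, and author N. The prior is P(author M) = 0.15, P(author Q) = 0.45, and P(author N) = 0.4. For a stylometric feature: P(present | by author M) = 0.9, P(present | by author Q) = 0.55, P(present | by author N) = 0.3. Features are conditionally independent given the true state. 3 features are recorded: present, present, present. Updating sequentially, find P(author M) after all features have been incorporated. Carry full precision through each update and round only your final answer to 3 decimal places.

After 'present': normaliser = 0.9·0.1500 + 0.55·0.4500 + 0.3·0.4000; P(author M) ≈ 0.2687, P(author Q) ≈ 0.4925, P(author N) ≈ 0.2388
After 'present': normaliser = 0.9·0.2687 + 0.55·0.4925 + 0.3·0.2388; P(author M) ≈ 0.4138, P(author Q) ≈ 0.4636, P(author N) ≈ 0.1226
After 'present': normaliser = 0.9·0.4138 + 0.55·0.4636 + 0.3·0.1226; P(author M) ≈ 0.5607, P(author Q) ≈ 0.3839, P(author N) ≈ 0.0554

0.561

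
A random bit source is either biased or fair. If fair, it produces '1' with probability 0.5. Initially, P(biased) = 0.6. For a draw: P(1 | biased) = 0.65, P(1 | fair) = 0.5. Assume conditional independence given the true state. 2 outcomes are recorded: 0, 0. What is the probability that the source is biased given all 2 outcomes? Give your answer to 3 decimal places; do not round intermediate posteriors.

Each posterior becomes the prior for the next update.
After '0': P(biased) = 0.35·0.6000 / (0.35·0.6000 + 0.5·0.4000) ≈ 0.5122
After '0': P(biased) = 0.35·0.5122 / (0.35·0.5122 + 0.5·0.4878) ≈ 0.4236

0.424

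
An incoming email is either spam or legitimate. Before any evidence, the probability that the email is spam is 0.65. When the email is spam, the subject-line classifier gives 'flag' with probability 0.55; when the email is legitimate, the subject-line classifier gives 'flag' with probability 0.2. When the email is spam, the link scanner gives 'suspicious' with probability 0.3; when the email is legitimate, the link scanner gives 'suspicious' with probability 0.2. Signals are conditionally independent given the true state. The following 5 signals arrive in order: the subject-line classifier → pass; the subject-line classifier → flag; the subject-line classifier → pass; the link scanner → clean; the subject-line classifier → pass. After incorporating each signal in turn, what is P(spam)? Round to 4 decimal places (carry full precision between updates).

After the subject-line classifier='pass': P(spam) = 0.45·0.6500 / (0.45·0.6500 + 0.8·0.3500) ≈ 0.5109
After the subject-line classifier='flag': P(spam) = 0.55·0.5109 / (0.55·0.5109 + 0.2·0.4891) ≈ 0.7418
After the subject-line classifier='pass': P(spam) = 0.45·0.7418 / (0.45·0.7418 + 0.8·0.2582) ≈ 0.6177
After the link scanner='clean': P(spam) = 0.7·0.6177 / (0.7·0.6177 + 0.8·0.3823) ≈ 0.5857
After the subject-line classifier='pass': P(spam) = 0.45·0.5857 / (0.45·0.5857 + 0.8·0.4143) ≈ 0.4430

0.4430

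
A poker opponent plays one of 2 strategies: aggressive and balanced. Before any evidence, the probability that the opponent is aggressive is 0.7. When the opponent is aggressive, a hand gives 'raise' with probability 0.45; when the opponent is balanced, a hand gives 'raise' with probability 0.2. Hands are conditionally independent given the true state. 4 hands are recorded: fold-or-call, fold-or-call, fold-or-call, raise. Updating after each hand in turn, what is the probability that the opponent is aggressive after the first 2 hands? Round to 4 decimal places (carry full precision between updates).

After 'fold-or-call': P(aggressive) = 0.55·0.7000 / (0.55·0.7000 + 0.8·0.3000) ≈ 0.6160
After 'fold-or-call': P(aggressive) = 0.55·0.6160 / (0.55·0.6160 + 0.8·0.3840) ≈ 0.5245

0.5245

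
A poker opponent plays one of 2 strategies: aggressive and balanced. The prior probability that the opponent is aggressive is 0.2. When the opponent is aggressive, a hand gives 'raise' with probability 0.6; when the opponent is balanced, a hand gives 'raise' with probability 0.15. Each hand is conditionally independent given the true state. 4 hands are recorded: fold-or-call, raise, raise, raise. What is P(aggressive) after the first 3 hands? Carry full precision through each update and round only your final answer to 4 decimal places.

0.6531

After 'fold-or-call': P(aggressive) = 0.4·0.2000 / (0.4·0.2000 + 0.85·0.8000) ≈ 0.1053
After 'raise': P(aggressive) = 0.6·0.1053 / (0.6·0.1053 + 0.15·0.8947) ≈ 0.3200
After 'raise': P(aggressive) = 0.6·0.3200 / (0.6·0.3200 + 0.15·0.6800) ≈ 0.6531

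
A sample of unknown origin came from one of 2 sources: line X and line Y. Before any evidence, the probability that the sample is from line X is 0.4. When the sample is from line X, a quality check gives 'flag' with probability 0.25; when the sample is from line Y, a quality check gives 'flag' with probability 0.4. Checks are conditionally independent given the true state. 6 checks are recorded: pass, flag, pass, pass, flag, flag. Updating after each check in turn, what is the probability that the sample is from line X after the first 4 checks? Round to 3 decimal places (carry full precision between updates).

After 'pass': P(line X) = 0.75·0.4000 / (0.75·0.4000 + 0.6·0.6000) ≈ 0.4545
After 'flag': P(line X) = 0.25·0.4545 / (0.25·0.4545 + 0.4·0.5455) ≈ 0.3425
After 'pass': P(line X) = 0.75·0.3425 / (0.75·0.3425 + 0.6·0.6575) ≈ 0.3943
After 'pass': P(line X) = 0.75·0.3943 / (0.75·0.3943 + 0.6·0.6057) ≈ 0.4487

0.449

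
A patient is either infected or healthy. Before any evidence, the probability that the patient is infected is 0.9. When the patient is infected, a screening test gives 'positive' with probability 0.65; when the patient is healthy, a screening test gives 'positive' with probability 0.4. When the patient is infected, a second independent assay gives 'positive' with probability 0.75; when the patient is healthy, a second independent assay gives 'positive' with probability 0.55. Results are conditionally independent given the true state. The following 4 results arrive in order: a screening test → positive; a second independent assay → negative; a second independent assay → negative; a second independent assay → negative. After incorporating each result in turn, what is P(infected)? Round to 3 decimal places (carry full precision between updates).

After a screening test='positive': P(infected) = 0.65·0.9000 / (0.65·0.9000 + 0.4·0.1000) ≈ 0.9360
After a second independent assay='negative': P(infected) = 0.25·0.9360 / (0.25·0.9360 + 0.45·0.0640) ≈ 0.8904
After a second independent assay='negative': P(infected) = 0.25·0.8904 / (0.25·0.8904 + 0.45·0.1096) ≈ 0.8186
After a second independent assay='negative': P(infected) = 0.25·0.8186 / (0.25·0.8186 + 0.45·0.1814) ≈ 0.7149

0.715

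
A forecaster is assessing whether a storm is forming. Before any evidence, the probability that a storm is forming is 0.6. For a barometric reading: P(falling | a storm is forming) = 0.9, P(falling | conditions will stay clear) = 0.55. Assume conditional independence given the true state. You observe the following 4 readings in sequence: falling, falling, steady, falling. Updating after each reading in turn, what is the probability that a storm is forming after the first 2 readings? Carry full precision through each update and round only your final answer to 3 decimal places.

After 'falling': P(storm) = 0.9·0.6000 / (0.9·0.6000 + 0.55·0.4000) ≈ 0.7105
After 'falling': P(storm) = 0.9·0.7105 / (0.9·0.7105 + 0.55·0.2895) ≈ 0.8007

0.801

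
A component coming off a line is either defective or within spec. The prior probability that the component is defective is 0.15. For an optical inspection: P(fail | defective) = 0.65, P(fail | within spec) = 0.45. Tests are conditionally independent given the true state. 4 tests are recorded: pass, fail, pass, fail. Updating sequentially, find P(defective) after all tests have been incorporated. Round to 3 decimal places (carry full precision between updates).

Apply Bayes' rule sequentially, carrying P(defective) forward.
After 'pass': P(defective) = 0.35·0.1500 / (0.35·0.1500 + 0.55·0.8500) ≈ 0.1010
After 'fail': P(defective) = 0.65·0.1010 / (0.65·0.1010 + 0.45·0.8990) ≈ 0.1396
After 'pass': P(defective) = 0.35·0.1396 / (0.35·0.1396 + 0.55·0.8604) ≈ 0.0936
After 'fail': P(defective) = 0.65·0.0936 / (0.65·0.0936 + 0.45·0.9064) ≈ 0.1298

0.130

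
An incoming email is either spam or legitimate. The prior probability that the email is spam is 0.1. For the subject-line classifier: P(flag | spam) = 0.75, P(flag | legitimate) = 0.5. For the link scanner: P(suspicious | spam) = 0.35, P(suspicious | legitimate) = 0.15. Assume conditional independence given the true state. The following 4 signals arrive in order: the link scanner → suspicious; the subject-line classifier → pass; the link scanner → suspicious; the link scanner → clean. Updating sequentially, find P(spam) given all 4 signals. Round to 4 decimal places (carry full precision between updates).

0.1879

Apply Bayes' rule sequentially, carrying P(spam) forward.
After the link scanner='suspicious': P(spam) = 0.35·0.1000 / (0.35·0.1000 + 0.15·0.9000) ≈ 0.2059
After the subject-line classifier='pass': P(spam) = 0.25·0.2059 / (0.25·0.2059 + 0.5·0.7941) ≈ 0.1148
After the link scanner='suspicious': P(spam) = 0.35·0.1148 / (0.35·0.1148 + 0.15·0.8852) ≈ 0.2322
After the link scanner='clean': P(spam) = 0.65·0.2322 / (0.65·0.2322 + 0.85·0.7678) ≈ 0.1879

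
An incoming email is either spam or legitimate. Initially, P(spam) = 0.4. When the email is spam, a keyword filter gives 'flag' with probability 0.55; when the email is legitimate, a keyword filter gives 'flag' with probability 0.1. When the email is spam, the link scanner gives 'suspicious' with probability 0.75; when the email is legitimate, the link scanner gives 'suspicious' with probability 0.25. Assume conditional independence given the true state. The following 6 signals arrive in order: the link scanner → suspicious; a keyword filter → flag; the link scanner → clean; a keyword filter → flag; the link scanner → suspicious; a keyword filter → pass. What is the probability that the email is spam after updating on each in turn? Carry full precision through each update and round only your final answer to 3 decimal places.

0.968

After the link scanner='suspicious': P(spam) = 0.75·0.4000 / (0.75·0.4000 + 0.25·0.6000) ≈ 0.6667
After a keyword filter='flag': P(spam) = 0.55·0.6667 / (0.55·0.6667 + 0.1·0.3333) ≈ 0.9167
After the link scanner='clean': P(spam) = 0.25·0.9167 / (0.25·0.9167 + 0.75·0.0833) ≈ 0.7857
After a keyword filter='flag': P(spam) = 0.55·0.7857 / (0.55·0.7857 + 0.1·0.2143) ≈ 0.9528
After the link scanner='suspicious': P(spam) = 0.75·0.9528 / (0.75·0.9528 + 0.25·0.0472) ≈ 0.9837
After a keyword filter='pass': P(spam) = 0.45·0.9837 / (0.45·0.9837 + 0.9·0.0163) ≈ 0.9680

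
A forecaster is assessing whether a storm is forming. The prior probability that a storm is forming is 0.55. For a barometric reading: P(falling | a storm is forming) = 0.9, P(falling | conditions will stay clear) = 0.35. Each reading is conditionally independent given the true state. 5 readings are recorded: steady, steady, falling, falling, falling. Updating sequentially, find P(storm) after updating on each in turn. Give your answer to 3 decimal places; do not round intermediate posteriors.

0.330

After 'steady': P(storm) = 0.1·0.5500 / (0.1·0.5500 + 0.65·0.4500) ≈ 0.1583
After 'steady': P(storm) = 0.1·0.1583 / (0.1·0.1583 + 0.65·0.8417) ≈ 0.0281
After 'falling': P(storm) = 0.9·0.0281 / (0.9·0.0281 + 0.35·0.9719) ≈ 0.0692
After 'falling': P(storm) = 0.9·0.0692 / (0.9·0.0692 + 0.35·0.9308) ≈ 0.1606
After 'falling': P(storm) = 0.9·0.1606 / (0.9·0.1606 + 0.35·0.8394) ≈ 0.3297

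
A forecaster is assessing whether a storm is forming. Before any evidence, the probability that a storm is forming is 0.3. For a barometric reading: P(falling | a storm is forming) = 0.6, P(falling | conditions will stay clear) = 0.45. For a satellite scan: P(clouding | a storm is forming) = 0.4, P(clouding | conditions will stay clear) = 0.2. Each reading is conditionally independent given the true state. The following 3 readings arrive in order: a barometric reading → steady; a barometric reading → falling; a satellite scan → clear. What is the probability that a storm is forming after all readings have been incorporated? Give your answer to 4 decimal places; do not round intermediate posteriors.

After a barometric reading='steady': P(storm) = 0.4·0.3000 / (0.4·0.3000 + 0.55·0.7000) ≈ 0.2376
After a barometric reading='falling': P(storm) = 0.6·0.2376 / (0.6·0.2376 + 0.45·0.7624) ≈ 0.2936
After a satellite scan='clear': P(storm) = 0.6·0.2936 / (0.6·0.2936 + 0.8·0.7064) ≈ 0.2376

0.2376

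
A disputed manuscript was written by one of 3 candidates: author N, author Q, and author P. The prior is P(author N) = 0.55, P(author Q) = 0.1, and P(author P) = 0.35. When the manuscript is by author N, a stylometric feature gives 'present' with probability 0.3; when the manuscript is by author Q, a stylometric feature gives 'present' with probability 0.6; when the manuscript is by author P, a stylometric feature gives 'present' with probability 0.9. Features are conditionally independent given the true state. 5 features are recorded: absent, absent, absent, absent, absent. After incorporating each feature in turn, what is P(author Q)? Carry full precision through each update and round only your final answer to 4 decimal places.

0.0110

After 'absent': normaliser = 0.7·0.5500 + 0.4·0.1000 + 0.1·0.3500; P(author N) ≈ 0.8370, P(author Q) ≈ 0.0870, P(author P) ≈ 0.0761
After 'absent': normaliser = 0.7·0.8370 + 0.4·0.0870 + 0.1·0.0761; P(author N) ≈ 0.9325, P(author Q) ≈ 0.0554, P(author P) ≈ 0.0121
After 'absent': normaliser = 0.7·0.9325 + 0.4·0.0554 + 0.1·0.0121; P(author N) ≈ 0.9655, P(author Q) ≈ 0.0328, P(author P) ≈ 0.0018
After 'absent': normaliser = 0.7·0.9655 + 0.4·0.0328 + 0.1·0.0018; P(author N) ≈ 0.9807, P(author Q) ≈ 0.0190, P(author P) ≈ 0.0003
After 'absent': normaliser = 0.7·0.9807 + 0.4·0.0190 + 0.1·0.0003; P(author N) ≈ 0.9890, P(author Q) ≈ 0.0110, P(author P) ≈ 0.0000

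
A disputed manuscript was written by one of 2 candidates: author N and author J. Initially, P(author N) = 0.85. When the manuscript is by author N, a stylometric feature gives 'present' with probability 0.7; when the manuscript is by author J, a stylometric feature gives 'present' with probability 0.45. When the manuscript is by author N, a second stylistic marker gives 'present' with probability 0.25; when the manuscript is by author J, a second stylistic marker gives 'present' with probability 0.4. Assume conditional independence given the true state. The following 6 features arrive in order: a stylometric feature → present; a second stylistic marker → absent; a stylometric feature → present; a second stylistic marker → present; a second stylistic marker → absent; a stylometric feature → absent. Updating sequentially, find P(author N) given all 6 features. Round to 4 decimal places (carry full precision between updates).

0.8796

Apply Bayes' rule sequentially, carrying P(author N) forward.
After a stylometric feature='present': P(author N) = 0.7·0.8500 / (0.7·0.8500 + 0.45·0.1500) ≈ 0.8981
After a second stylistic marker='absent': P(author N) = 0.75·0.8981 / (0.75·0.8981 + 0.6·0.1019) ≈ 0.9168
After a stylometric feature='present': P(author N) = 0.7·0.9168 / (0.7·0.9168 + 0.45·0.0832) ≈ 0.9449
After a second stylistic marker='present': P(author N) = 0.25·0.9449 / (0.25·0.9449 + 0.4·0.0551) ≈ 0.9146
After a second stylistic marker='absent': P(author N) = 0.75·0.9146 / (0.75·0.9146 + 0.6·0.0854) ≈ 0.9305
After a stylometric feature='absent': P(author N) = 0.3·0.9305 / (0.3·0.9305 + 0.55·0.0695) ≈ 0.8796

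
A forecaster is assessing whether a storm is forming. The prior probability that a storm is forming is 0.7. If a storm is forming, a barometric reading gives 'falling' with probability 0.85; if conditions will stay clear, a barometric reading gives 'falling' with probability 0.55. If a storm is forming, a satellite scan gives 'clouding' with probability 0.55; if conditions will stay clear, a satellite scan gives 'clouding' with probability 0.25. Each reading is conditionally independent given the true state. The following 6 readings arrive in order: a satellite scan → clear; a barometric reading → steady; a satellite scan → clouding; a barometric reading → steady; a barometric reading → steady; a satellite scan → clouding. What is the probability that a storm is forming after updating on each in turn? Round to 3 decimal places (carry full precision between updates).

0.201

Each posterior becomes the prior for the next update.
After a satellite scan='clear': P(storm) = 0.45·0.7000 / (0.45·0.7000 + 0.75·0.3000) ≈ 0.5833
After a barometric reading='steady': P(storm) = 0.15·0.5833 / (0.15·0.5833 + 0.45·0.4167) ≈ 0.3182
After a satellite scan='clouding': P(storm) = 0.55·0.3182 / (0.55·0.3182 + 0.25·0.6818) ≈ 0.5066
After a barometric reading='steady': P(storm) = 0.15·0.5066 / (0.15·0.5066 + 0.45·0.4934) ≈ 0.2550
After a barometric reading='steady': P(storm) = 0.15·0.2550 / (0.15·0.2550 + 0.45·0.7450) ≈ 0.1024
After a satellite scan='clouding': P(storm) = 0.55·0.1024 / (0.55·0.1024 + 0.25·0.8976) ≈ 0.2006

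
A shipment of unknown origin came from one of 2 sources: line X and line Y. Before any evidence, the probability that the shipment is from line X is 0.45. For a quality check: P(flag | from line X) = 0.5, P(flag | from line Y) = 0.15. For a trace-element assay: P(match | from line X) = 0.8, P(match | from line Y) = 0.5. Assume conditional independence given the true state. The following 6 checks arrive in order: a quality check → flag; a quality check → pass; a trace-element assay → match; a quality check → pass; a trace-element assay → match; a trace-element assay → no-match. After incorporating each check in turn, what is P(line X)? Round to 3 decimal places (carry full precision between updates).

0.491

After a quality check='flag': P(line X) = 0.5·0.4500 / (0.5·0.4500 + 0.15·0.5500) ≈ 0.7317
After a quality check='pass': P(line X) = 0.5·0.7317 / (0.5·0.7317 + 0.85·0.2683) ≈ 0.6160
After a trace-element assay='match': P(line X) = 0.8·0.6160 / (0.8·0.6160 + 0.5·0.3840) ≈ 0.7196
After a quality check='pass': P(line X) = 0.5·0.7196 / (0.5·0.7196 + 0.85·0.2804) ≈ 0.6016
After a trace-element assay='match': P(line X) = 0.8·0.6016 / (0.8·0.6016 + 0.5·0.3984) ≈ 0.7072
After a trace-element assay='no-match': P(line X) = 0.2·0.7072 / (0.2·0.7072 + 0.5·0.2928) ≈ 0.4914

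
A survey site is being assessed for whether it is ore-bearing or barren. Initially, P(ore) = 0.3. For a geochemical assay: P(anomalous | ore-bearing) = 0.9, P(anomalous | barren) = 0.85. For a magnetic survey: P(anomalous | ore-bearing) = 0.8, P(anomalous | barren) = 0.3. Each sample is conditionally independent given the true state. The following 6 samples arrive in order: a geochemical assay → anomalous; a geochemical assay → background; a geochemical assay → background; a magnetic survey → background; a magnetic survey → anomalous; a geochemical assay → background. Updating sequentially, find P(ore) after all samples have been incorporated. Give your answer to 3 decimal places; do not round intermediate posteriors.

0.093

After a geochemical assay='anomalous': P(ore) = 0.9·0.3000 / (0.9·0.3000 + 0.85·0.7000) ≈ 0.3121
After a geochemical assay='background': P(ore) = 0.1·0.3121 / (0.1·0.3121 + 0.15·0.6879) ≈ 0.2323
After a geochemical assay='background': P(ore) = 0.1·0.2323 / (0.1·0.2323 + 0.15·0.7677) ≈ 0.1678
After a magnetic survey='background': P(ore) = 0.2·0.1678 / (0.2·0.1678 + 0.7·0.8322) ≈ 0.0545
After a magnetic survey='anomalous': P(ore) = 0.8·0.0545 / (0.8·0.0545 + 0.3·0.9455) ≈ 0.1332
After a geochemical assay='background': P(ore) = 0.1·0.1332 / (0.1·0.1332 + 0.15·0.8668) ≈ 0.0929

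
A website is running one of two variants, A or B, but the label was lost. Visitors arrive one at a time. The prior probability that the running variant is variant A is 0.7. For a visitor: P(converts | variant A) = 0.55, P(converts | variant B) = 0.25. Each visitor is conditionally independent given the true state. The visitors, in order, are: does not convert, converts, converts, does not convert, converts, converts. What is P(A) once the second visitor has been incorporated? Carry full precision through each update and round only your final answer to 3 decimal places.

After 'does not convert': P(A) = 0.45·0.7000 / (0.45·0.7000 + 0.75·0.3000) ≈ 0.5833
After 'converts': P(A) = 0.55·0.5833 / (0.55·0.5833 + 0.25·0.4167) ≈ 0.7549

0.755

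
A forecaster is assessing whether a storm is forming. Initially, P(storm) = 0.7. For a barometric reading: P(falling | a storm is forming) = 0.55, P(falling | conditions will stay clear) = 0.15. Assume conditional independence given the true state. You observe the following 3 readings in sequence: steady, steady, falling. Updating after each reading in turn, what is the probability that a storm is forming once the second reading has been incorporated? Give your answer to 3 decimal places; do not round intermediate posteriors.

After 'steady': P(storm) = 0.45·0.7000 / (0.45·0.7000 + 0.85·0.3000) ≈ 0.5526
After 'steady': P(storm) = 0.45·0.5526 / (0.45·0.5526 + 0.85·0.4474) ≈ 0.3954

0.395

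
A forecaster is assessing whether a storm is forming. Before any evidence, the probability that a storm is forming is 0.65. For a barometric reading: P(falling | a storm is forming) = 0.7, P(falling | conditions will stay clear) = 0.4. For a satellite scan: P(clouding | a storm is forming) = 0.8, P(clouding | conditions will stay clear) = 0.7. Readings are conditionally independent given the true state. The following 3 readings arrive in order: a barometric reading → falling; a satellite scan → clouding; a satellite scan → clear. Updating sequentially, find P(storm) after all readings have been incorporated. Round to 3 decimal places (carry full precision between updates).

0.712

Apply Bayes' rule sequentially, carrying P(storm) forward.
After a barometric reading='falling': P(storm) = 0.7·0.6500 / (0.7·0.6500 + 0.4·0.3500) ≈ 0.7647
After a satellite scan='clouding': P(storm) = 0.8·0.7647 / (0.8·0.7647 + 0.7·0.2353) ≈ 0.7879
After a satellite scan='clear': P(storm) = 0.2·0.7879 / (0.2·0.7879 + 0.3·0.2121) ≈ 0.7123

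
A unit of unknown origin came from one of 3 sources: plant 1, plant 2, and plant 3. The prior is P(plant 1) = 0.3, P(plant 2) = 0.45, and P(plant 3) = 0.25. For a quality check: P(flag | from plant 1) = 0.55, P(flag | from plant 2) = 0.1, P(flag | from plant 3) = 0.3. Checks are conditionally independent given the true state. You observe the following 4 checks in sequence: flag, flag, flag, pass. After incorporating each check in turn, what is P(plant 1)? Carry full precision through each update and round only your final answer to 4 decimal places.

0.8141

After 'flag': normaliser = 0.55·0.3000 + 0.1·0.4500 + 0.3·0.2500; P(plant 1) ≈ 0.5789, P(plant 2) ≈ 0.1579, P(plant 3) ≈ 0.2632
After 'flag': normaliser = 0.55·0.5789 + 0.1·0.1579 + 0.3·0.2632; P(plant 1) ≈ 0.7707, P(plant 2) ≈ 0.0382, P(plant 3) ≈ 0.1911
After 'flag': normaliser = 0.55·0.7707 + 0.1·0.0382 + 0.3·0.1911; P(plant 1) ≈ 0.8739, P(plant 2) ≈ 0.0079, P(plant 3) ≈ 0.1182
After 'pass': normaliser = 0.45·0.8739 + 0.9·0.0079 + 0.7·0.1182; P(plant 1) ≈ 0.8141, P(plant 2) ≈ 0.0147, P(plant 3) ≈ 0.1713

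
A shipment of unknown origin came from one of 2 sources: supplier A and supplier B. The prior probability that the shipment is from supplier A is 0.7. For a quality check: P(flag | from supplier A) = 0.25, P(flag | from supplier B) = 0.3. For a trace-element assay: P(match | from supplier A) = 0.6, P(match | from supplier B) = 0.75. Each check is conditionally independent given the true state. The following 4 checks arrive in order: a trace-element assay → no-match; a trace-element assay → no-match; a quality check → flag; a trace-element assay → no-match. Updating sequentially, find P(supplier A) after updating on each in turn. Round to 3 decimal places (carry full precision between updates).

0.888

After a trace-element assay='no-match': P(supplier A) = 0.4·0.7000 / (0.4·0.7000 + 0.25·0.3000) ≈ 0.7887
After a trace-element assay='no-match': P(supplier A) = 0.4·0.7887 / (0.4·0.7887 + 0.25·0.2113) ≈ 0.8566
After a quality check='flag': P(supplier A) = 0.25·0.8566 / (0.25·0.8566 + 0.3·0.1434) ≈ 0.8327
After a trace-element assay='no-match': P(supplier A) = 0.4·0.8327 / (0.4·0.8327 + 0.25·0.1673) ≈ 0.8884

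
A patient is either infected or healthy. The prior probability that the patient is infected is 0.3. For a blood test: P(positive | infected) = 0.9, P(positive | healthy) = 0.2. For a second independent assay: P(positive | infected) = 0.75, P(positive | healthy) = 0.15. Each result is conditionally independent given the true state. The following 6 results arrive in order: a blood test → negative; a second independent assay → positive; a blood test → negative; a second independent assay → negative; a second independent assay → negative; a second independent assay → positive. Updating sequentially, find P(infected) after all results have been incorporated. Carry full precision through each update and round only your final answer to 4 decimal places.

Apply Bayes' rule sequentially, carrying P(infected) forward.
After a blood test='negative': P(infected) = 0.1·0.3000 / (0.1·0.3000 + 0.8·0.7000) ≈ 0.0508
After a second independent assay='positive': P(infected) = 0.75·0.0508 / (0.75·0.0508 + 0.15·0.9492) ≈ 0.2113
After a blood test='negative': P(infected) = 0.1·0.2113 / (0.1·0.2113 + 0.8·0.7887) ≈ 0.0324
After a second independent assay='negative': P(infected) = 0.25·0.0324 / (0.25·0.0324 + 0.85·0.9676) ≈ 0.0098
After a second independent assay='negative': P(infected) = 0.25·0.0098 / (0.25·0.0098 + 0.85·0.9902) ≈ 0.0029
After a second independent assay='positive': P(infected) = 0.75·0.0029 / (0.75·0.0029 + 0.15·0.9971) ≈ 0.0143

0.0143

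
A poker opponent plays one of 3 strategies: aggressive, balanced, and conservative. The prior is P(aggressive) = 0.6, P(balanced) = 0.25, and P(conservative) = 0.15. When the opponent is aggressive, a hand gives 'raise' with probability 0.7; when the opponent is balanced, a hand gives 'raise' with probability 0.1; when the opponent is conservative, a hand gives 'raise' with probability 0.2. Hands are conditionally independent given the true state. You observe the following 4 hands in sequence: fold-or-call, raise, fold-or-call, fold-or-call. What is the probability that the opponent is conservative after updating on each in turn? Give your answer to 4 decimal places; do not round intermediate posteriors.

After 'fold-or-call': normaliser = 0.3·0.6000 + 0.9·0.2500 + 0.8·0.1500; P(aggressive) ≈ 0.3429, P(balanced) ≈ 0.4286, P(conservative) ≈ 0.2286
After 'raise': normaliser = 0.7·0.3429 + 0.1·0.4286 + 0.2·0.2286; P(aggressive) ≈ 0.7304, P(balanced) ≈ 0.1304, P(conservative) ≈ 0.1391
After 'fold-or-call': normaliser = 0.3·0.7304 + 0.9·0.1304 + 0.8·0.1391; P(aggressive) ≈ 0.4893, P(balanced) ≈ 0.2621, P(conservative) ≈ 0.2485
After 'fold-or-call': normaliser = 0.3·0.4893 + 0.9·0.2621 + 0.8·0.2485; P(aggressive) ≈ 0.2524, P(balanced) ≈ 0.4057, P(conservative) ≈ 0.3419

0.3419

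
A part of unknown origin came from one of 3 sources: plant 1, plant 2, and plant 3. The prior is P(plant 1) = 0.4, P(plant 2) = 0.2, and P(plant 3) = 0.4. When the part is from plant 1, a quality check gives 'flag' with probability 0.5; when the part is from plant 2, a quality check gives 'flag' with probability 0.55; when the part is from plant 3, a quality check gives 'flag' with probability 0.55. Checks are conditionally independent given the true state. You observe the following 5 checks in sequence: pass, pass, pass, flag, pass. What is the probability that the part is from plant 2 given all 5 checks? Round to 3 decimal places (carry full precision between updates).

0.173

Each posterior becomes the prior for the next update.
After 'pass': normaliser = 0.5·0.4000 + 0.45·0.2000 + 0.45·0.4000; P(plant 1) ≈ 0.4255, P(plant 2) ≈ 0.1915, P(plant 3) ≈ 0.3830
After 'pass': normaliser = 0.5·0.4255 + 0.45·0.1915 + 0.45·0.3830; P(plant 1) ≈ 0.4515, P(plant 2) ≈ 0.1828, P(plant 3) ≈ 0.3657
After 'pass': normaliser = 0.5·0.4515 + 0.45·0.1828 + 0.45·0.3657; P(plant 1) ≈ 0.4777, P(plant 2) ≈ 0.1741, P(plant 3) ≈ 0.3482
After 'flag': normaliser = 0.5·0.4777 + 0.55·0.1741 + 0.55·0.3482; P(plant 1) ≈ 0.4540, P(plant 2) ≈ 0.1820, P(plant 3) ≈ 0.3640
After 'pass': normaliser = 0.5·0.4540 + 0.45·0.1820 + 0.45·0.3640; P(plant 1) ≈ 0.4802, P(plant 2) ≈ 0.1733, P(plant 3) ≈ 0.3465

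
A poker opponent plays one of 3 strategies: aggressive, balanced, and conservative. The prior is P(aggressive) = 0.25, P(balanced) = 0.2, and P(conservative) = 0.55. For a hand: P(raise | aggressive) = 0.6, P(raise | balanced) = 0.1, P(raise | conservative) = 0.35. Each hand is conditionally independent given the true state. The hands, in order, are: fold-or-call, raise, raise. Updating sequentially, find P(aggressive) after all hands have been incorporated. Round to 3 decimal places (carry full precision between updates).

0.441

After 'fold-or-call': normaliser = 0.4·0.2500 + 0.9·0.2000 + 0.65·0.5500; P(aggressive) ≈ 0.1569, P(balanced) ≈ 0.2824, P(conservative) ≈ 0.5608
After 'raise': normaliser = 0.6·0.1569 + 0.1·0.2824 + 0.35·0.5608; P(aggressive) ≈ 0.2954, P(balanced) ≈ 0.0886, P(conservative) ≈ 0.6160
After 'raise': normaliser = 0.6·0.2954 + 0.1·0.0886 + 0.35·0.6160; P(aggressive) ≈ 0.4412, P(balanced) ≈ 0.0221, P(conservative) ≈ 0.5367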